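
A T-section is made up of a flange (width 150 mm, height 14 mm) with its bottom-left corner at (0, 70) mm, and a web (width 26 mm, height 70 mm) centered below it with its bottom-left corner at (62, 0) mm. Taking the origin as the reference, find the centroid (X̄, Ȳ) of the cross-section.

X̄ = 75.00 mm, Ȳ = 57.50 mm

web: A = 26 × 70 = 1820.00, centroid at (75.00, 35.00).
flange: A = 150 × 14 = 2100.00, centroid at (75.00, 77.00).
ΣA = 3920.00 mm²
ΣAX̄ = (1820.00)(75.00) + (2100.00)(75.00) = 294000.00 mm³
ΣAȲ = (1820.00)(35.00) + (2100.00)(77.00) = 225400.00 mm³
X̄ = 294000.00 / 3920.00 = 75.00 mm
Ȳ = 225400.00 / 3920.00 = 57.50 mm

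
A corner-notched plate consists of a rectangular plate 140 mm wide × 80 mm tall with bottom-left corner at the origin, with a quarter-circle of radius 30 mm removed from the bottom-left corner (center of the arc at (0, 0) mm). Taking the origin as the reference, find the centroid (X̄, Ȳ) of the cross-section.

X̄ = 73.86 mm, Ȳ = 41.84 mm

plate: A = 140 × 80 = 11200.00, centroid at (70.00, 40.00).
removed quarter-circle: A = −¼π·30² = -706.86, centroid at (12.73, 12.73).
ΣA = 10493.14 mm²
ΣAX̄ = (11200.00)(70.00) + (-706.86)(12.73) = 775000.00 mm³
ΣAȲ = (11200.00)(40.00) + (-706.86)(12.73) = 439000.00 mm³
X̄ = 775000.00 / 10493.14 = 73.86 mm
Ȳ = 439000.00 / 10493.14 = 41.84 mm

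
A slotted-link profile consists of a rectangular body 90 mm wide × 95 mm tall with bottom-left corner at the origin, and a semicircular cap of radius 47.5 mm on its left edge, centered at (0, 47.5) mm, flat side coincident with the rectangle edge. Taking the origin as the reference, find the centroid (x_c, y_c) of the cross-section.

Part | A | x̄ᵢ | ȳᵢ | A·x̄ᵢ | A·ȳᵢ
rectangular body | 8550.00 | 45.00 | 47.50 | 384750.00 | 406125.00
semicircular end | 3544.11 | -20.16 | 47.50 | -71447.92 | 168345.19
Σ | 12094.11 |  |  | 313302.08 | 574470.19
x_c = 313302.08 / 12094.11 = 25.91 mm
y_c = 574470.19 / 12094.11 = 47.50 mm

x_c = 25.91 mm, y_c = 47.50 mm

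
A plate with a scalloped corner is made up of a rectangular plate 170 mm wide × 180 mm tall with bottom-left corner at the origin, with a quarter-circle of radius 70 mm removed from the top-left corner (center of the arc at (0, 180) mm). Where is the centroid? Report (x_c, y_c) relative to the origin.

x_c = 92.95 mm, y_c = 81.33 mm

Part | A | x̄ᵢ | ȳᵢ | A·x̄ᵢ | A·ȳᵢ
plate | 30600.00 | 85.00 | 90.00 | 2601000.00 | 2754000.00
removed quarter-circle | -3848.45 | 29.71 | 150.29 | -114333.33 | -578387.85
Σ | 26751.55 |  |  | 2486666.67 | 2175612.15
x_c = 2486666.67 / 26751.55 = 92.95 mm
y_c = 2175612.15 / 26751.55 = 81.33 mm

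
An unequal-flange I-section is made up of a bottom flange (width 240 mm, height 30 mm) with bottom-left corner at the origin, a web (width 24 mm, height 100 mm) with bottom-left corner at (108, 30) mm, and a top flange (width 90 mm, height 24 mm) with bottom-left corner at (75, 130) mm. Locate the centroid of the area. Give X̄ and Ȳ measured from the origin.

bottom flange: A = 240 × 30 = 7200.00, centroid at (120.00, 15.00).
web: A = 24 × 100 = 2400.00, centroid at (120.00, 80.00).
top flange: A = 90 × 24 = 2160.00, centroid at (120.00, 142.00).
ΣA = 11760.00 mm²
ΣAX̄ = (7200.00)(120.00) + (2400.00)(120.00) + (2160.00)(120.00) = 1411200.00 mm³
ΣAȲ = (7200.00)(15.00) + (2400.00)(80.00) + (2160.00)(142.00) = 606720.00 mm³
X̄ = 1411200.00 / 11760.00 = 120.00 mm
Ȳ = 606720.00 / 11760.00 = 51.59 mm

X̄ = 120.00 mm, Ȳ = 51.59 mm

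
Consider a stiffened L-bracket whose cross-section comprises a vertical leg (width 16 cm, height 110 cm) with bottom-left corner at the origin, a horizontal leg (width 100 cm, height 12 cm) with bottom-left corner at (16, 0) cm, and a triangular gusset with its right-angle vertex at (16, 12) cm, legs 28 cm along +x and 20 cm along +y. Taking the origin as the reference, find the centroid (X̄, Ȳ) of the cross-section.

Part | A | x̄ᵢ | ȳᵢ | A·x̄ᵢ | A·ȳᵢ
vertical leg | 1760.00 | 8.00 | 55.00 | 14080.00 | 96800.00
horizontal leg | 1200.00 | 66.00 | 6.00 | 79200.00 | 7200.00
gusset | 280.00 | 25.33 | 18.67 | 7093.33 | 5226.67
Σ | 3240.00 |  |  | 100373.33 | 109226.67
X̄ = 100373.33 / 3240.00 = 30.98 cm
Ȳ = 109226.67 / 3240.00 = 33.71 cm

X̄ = 30.98 cm, Ȳ = 33.71 cm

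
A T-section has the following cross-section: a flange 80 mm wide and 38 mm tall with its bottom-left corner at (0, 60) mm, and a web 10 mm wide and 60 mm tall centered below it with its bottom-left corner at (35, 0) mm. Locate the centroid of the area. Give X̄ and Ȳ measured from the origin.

web: A = 10 × 60 = 600.00, centroid at (40.00, 30.00).
flange: A = 80 × 38 = 3040.00, centroid at (40.00, 79.00).
ΣA = 3640.00 mm², ΣAX̄ = 145600.00 mm³, ΣAȲ = 258160.00 mm³.
X̄ = 145600.00/3640.00 = 40.00 mm; Ȳ = 258160.00/3640.00 = 70.92 mm.

X̄ = 40.00 mm, Ȳ = 70.92 mm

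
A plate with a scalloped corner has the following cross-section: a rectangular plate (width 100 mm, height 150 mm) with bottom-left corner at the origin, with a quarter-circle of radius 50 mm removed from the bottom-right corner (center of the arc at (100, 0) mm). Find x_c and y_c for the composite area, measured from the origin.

x_c = 45.67 mm, y_c = 83.10 mm

Part | A | x̄ᵢ | ȳᵢ | A·x̄ᵢ | A·ȳᵢ
plate | 15000.00 | 50.00 | 75.00 | 750000.00 | 1125000.00
removed quarter-circle | -1963.50 | 78.78 | 21.22 | -154682.87 | -41666.67
Σ | 13036.50 |  |  | 595317.13 | 1083333.33
x_c = 595317.13 / 13036.50 = 45.67 mm
y_c = 1083333.33 / 13036.50 = 83.10 mm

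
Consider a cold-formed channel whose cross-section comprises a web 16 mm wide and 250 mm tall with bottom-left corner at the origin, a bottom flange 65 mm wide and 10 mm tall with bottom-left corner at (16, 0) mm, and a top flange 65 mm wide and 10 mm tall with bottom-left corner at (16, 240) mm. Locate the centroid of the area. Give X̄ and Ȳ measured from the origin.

X̄ = 17.93 mm, Ȳ = 125.00 mm

Part | A | x̄ᵢ | ȳᵢ | A·x̄ᵢ | A·ȳᵢ
web | 4000.00 | 8.00 | 125.00 | 32000.00 | 500000.00
bottom flange | 650.00 | 48.50 | 5.00 | 31525.00 | 3250.00
top flange | 650.00 | 48.50 | 245.00 | 31525.00 | 159250.00
Σ | 5300.00 |  |  | 95050.00 | 662500.00
X̄ = 95050.00 / 5300.00 = 17.93 mm
Ȳ = 662500.00 / 5300.00 = 125.00 mm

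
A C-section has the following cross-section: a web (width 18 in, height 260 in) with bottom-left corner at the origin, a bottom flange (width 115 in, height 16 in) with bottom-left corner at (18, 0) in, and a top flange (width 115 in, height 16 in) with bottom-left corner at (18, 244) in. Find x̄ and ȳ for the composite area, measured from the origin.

x̄ = 38.27 in, ȳ = 130.00 in

Part | A | x̄ᵢ | ȳᵢ | A·x̄ᵢ | A·ȳᵢ
web | 4680.00 | 9.00 | 130.00 | 42120.00 | 608400.00
bottom flange | 1840.00 | 75.50 | 8.00 | 138920.00 | 14720.00
top flange | 1840.00 | 75.50 | 252.00 | 138920.00 | 463680.00
Σ | 8360.00 |  |  | 319960.00 | 1086800.00
x̄ = 319960.00 / 8360.00 = 38.27 in
ȳ = 1086800.00 / 8360.00 = 130.00 in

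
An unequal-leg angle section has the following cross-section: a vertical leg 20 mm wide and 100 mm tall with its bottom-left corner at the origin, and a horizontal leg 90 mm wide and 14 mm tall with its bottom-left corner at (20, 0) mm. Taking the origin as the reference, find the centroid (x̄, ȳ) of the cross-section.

x̄ = 31.26 mm, ȳ = 33.38 mm

Part | A | x̄ᵢ | ȳᵢ | A·x̄ᵢ | A·ȳᵢ
vertical leg | 2000.00 | 10.00 | 50.00 | 20000.00 | 100000.00
horizontal leg | 1260.00 | 65.00 | 7.00 | 81900.00 | 8820.00
Σ | 3260.00 |  |  | 101900.00 | 108820.00
x̄ = 101900.00 / 3260.00 = 31.26 mm
ȳ = 108820.00 / 3260.00 = 33.38 mm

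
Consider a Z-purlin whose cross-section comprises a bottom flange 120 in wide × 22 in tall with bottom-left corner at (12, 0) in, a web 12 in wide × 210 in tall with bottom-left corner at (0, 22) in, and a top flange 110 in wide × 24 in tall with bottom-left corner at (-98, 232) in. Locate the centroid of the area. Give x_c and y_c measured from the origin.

Part | A | x̄ᵢ | ȳᵢ | A·x̄ᵢ | A·ȳᵢ
bottom flange | 2640.00 | 72.00 | 11.00 | 190080.00 | 29040.00
web | 2520.00 | 6.00 | 127.00 | 15120.00 | 320040.00
top flange | 2640.00 | -43.00 | 244.00 | -113520.00 | 644160.00
Σ | 7800.00 |  |  | 91680.00 | 993240.00
x_c = 91680.00 / 7800.00 = 11.75 in
y_c = 993240.00 / 7800.00 = 127.34 in

x_c = 11.75 in, y_c = 127.34 in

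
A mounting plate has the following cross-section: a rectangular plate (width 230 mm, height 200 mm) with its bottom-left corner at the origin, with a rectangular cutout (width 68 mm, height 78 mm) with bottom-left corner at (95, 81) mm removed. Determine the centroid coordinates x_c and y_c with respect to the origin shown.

plate: A = 230 × 200 = 46000.00, centroid at (115.00, 100.00).
hole: A = −(68 × 78) = -5304.00, centroid at (129.00, 120.00).
ΣA = 40696.00 mm²
ΣAx_c = (46000.00)(115.00) + (-5304.00)(129.00) = 4605784.00 mm³
ΣAy_c = (46000.00)(100.00) + (-5304.00)(120.00) = 3963520.00 mm³
x_c = 4605784.00 / 40696.00 = 113.18 mm
y_c = 3963520.00 / 40696.00 = 97.39 mm

x_c = 113.18 mm, y_c = 97.39 mm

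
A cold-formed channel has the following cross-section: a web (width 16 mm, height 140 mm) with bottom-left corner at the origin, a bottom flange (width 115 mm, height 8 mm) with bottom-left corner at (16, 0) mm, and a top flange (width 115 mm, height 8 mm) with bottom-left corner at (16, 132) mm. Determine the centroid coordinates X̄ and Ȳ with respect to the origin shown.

web: A = 16 × 140 = 2240.00, centroid at (8.00, 70.00).
bottom flange: A = 115 × 8 = 920.00, centroid at (73.50, 4.00).
top flange: A = 115 × 8 = 920.00, centroid at (73.50, 136.00).
ΣA = 4080.00 mm², ΣAX̄ = 153160.00 mm³, ΣAȲ = 285600.00 mm³.
X̄ = 153160.00/4080.00 = 37.54 mm; Ȳ = 285600.00/4080.00 = 70.00 mm.

X̄ = 37.54 mm, Ȳ = 70.00 mm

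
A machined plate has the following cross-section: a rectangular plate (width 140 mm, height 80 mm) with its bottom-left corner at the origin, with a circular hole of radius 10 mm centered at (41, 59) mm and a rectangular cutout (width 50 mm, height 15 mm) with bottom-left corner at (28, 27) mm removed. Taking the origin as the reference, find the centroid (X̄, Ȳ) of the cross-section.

X̄ = 72.16 mm, Ȳ = 39.82 mm

Part | A | x̄ᵢ | ȳᵢ | A·x̄ᵢ | A·ȳᵢ
plate | 11200.00 | 70.00 | 40.00 | 784000.00 | 448000.00
hole 1 | -314.16 | 41.00 | 59.00 | -12880.53 | -18535.40
hole 2 | -750.00 | 53.00 | 34.50 | -39750.00 | -25875.00
Σ | 10135.84 |  |  | 731369.47 | 403589.60
X̄ = 731369.47 / 10135.84 = 72.16 mm
Ȳ = 403589.60 / 10135.84 = 39.82 mm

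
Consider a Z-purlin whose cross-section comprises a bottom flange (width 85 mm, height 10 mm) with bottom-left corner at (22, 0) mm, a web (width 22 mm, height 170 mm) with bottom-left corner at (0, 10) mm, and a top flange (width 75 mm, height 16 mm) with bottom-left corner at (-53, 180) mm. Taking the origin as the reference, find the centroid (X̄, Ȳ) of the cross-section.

bottom flange: A = 85 × 10 = 850.00, centroid at (64.50, 5.00).
web: A = 22 × 170 = 3740.00, centroid at (11.00, 95.00).
top flange: A = 75 × 16 = 1200.00, centroid at (-15.50, 188.00).
ΣA = 5790.00 mm², ΣAX̄ = 77365.00 mm³, ΣAȲ = 585150.00 mm³.
X̄ = 77365.00/5790.00 = 13.36 mm; Ȳ = 585150.00/5790.00 = 101.06 mm.

X̄ = 13.36 mm, Ȳ = 101.06 mm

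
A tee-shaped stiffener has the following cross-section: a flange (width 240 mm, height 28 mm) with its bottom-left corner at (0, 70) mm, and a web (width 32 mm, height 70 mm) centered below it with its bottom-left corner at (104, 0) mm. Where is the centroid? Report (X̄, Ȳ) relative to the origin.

X̄ = 120.00 mm, Ȳ = 71.75 mm

web: A = 32 × 70 = 2240.00, centroid at (120.00, 35.00).
flange: A = 240 × 28 = 6720.00, centroid at (120.00, 84.00).
ΣA = 8960.00 mm², ΣAX̄ = 1075200.00 mm³, ΣAȲ = 642880.00 mm³.
X̄ = 1075200.00/8960.00 = 120.00 mm; Ȳ = 642880.00/8960.00 = 71.75 mm.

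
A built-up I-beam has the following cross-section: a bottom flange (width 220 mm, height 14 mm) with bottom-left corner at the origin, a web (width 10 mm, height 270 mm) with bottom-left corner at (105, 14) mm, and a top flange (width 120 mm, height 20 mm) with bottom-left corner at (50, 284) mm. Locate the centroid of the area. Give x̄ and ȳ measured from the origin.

x̄ = 110.00 mm, ȳ = 138.08 mm

bottom flange: A = 220 × 14 = 3080.00, centroid at (110.00, 7.00).
web: A = 10 × 270 = 2700.00, centroid at (110.00, 149.00).
top flange: A = 120 × 20 = 2400.00, centroid at (110.00, 294.00).
ΣA = 8180.00 mm², ΣAx̄ = 899800.00 mm³, ΣAȳ = 1129460.00 mm³.
x̄ = 899800.00/8180.00 = 110.00 mm; ȳ = 1129460.00/8180.00 = 138.08 mm.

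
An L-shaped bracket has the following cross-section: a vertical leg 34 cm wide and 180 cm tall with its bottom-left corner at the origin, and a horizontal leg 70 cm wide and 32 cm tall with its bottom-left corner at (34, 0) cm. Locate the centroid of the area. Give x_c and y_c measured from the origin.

Part | A | x̄ᵢ | ȳᵢ | A·x̄ᵢ | A·ȳᵢ
vertical leg | 6120.00 | 17.00 | 90.00 | 104040.00 | 550800.00
horizontal leg | 2240.00 | 69.00 | 16.00 | 154560.00 | 35840.00
Σ | 8360.00 |  |  | 258600.00 | 586640.00
x_c = 258600.00 / 8360.00 = 30.93 cm
y_c = 586640.00 / 8360.00 = 70.17 cm

x_c = 30.93 cm, y_c = 70.17 cm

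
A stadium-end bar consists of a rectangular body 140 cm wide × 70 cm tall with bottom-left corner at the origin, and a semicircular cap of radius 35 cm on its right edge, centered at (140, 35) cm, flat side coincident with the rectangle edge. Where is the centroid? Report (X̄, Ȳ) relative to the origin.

X̄ = 83.93 cm, Ȳ = 35.00 cm

Part | A | x̄ᵢ | ȳᵢ | A·x̄ᵢ | A·ȳᵢ
rectangular body | 9800.00 | 70.00 | 35.00 | 686000.00 | 343000.00
semicircular end | 1924.23 | 154.85 | 35.00 | 297974.90 | 67347.89
Σ | 11724.23 |  |  | 983974.90 | 410347.89
X̄ = 983974.90 / 11724.23 = 83.93 cm
Ȳ = 410347.89 / 11724.23 = 35.00 cm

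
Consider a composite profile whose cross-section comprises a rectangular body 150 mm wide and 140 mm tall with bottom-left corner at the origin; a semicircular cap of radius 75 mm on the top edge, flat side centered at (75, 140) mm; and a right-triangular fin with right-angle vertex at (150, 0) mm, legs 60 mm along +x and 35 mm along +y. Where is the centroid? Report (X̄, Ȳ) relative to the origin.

X̄ = 78.23 mm, Ȳ = 97.15 mm

rectangular body: A = 150 × 140 = 21000.00, centroid at (75.00, 70.00).
semicircular top: A = ½π·75² = 8835.73, centroid at (75.00, 171.83).
triangular fin: A = ½·60·35 = 1050.00, centroid at (170.00, 11.67).
ΣA = 30885.73 mm², ΣAX̄ = 2416179.70 mm³, ΣAȲ = 3000502.11 mm³.
X̄ = 2416179.70/30885.73 = 78.23 mm; Ȳ = 3000502.11/30885.73 = 97.15 mm.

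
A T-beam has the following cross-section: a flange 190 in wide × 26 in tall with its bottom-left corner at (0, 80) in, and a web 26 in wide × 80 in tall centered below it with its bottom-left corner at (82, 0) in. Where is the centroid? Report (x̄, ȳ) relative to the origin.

web: A = 26 × 80 = 2080.00, centroid at (95.00, 40.00).
flange: A = 190 × 26 = 4940.00, centroid at (95.00, 93.00).
ΣA = 7020.00 in²
ΣAx̄ = (2080.00)(95.00) + (4940.00)(95.00) = 666900.00 in³
ΣAȳ = (2080.00)(40.00) + (4940.00)(93.00) = 542620.00 in³
x̄ = 666900.00 / 7020.00 = 95.00 in
ȳ = 542620.00 / 7020.00 = 77.30 in

x̄ = 95.00 in, ȳ = 77.30 in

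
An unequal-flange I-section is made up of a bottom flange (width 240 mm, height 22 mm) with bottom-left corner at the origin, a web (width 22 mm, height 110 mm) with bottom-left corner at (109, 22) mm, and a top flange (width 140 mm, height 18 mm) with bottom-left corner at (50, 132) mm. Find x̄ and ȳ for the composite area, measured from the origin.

x̄ = 120.00 mm, ȳ = 58.68 mm

bottom flange: A = 240 × 22 = 5280.00, centroid at (120.00, 11.00).
web: A = 22 × 110 = 2420.00, centroid at (120.00, 77.00).
top flange: A = 140 × 18 = 2520.00, centroid at (120.00, 141.00).
ΣA = 10220.00 mm², ΣAx̄ = 1226400.00 mm³, ΣAȳ = 599740.00 mm³.
x̄ = 1226400.00/10220.00 = 120.00 mm; ȳ = 599740.00/10220.00 = 58.68 mm.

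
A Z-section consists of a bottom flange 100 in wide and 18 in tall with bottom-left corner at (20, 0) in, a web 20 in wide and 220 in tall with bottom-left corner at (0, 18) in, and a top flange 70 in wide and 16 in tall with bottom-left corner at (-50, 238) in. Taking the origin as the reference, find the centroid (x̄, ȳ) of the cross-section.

x̄ = 20.93 in, ȳ = 116.79 in

bottom flange: A = 100 × 18 = 1800.00, centroid at (70.00, 9.00).
web: A = 20 × 220 = 4400.00, centroid at (10.00, 128.00).
top flange: A = 70 × 16 = 1120.00, centroid at (-15.00, 246.00).
ΣA = 7320.00 in²
ΣAx̄ = (1800.00)(70.00) + (4400.00)(10.00) + (1120.00)(-15.00) = 153200.00 in³
ΣAȳ = (1800.00)(9.00) + (4400.00)(128.00) + (1120.00)(246.00) = 854920.00 in³
x̄ = 153200.00 / 7320.00 = 20.93 in
ȳ = 854920.00 / 7320.00 = 116.79 in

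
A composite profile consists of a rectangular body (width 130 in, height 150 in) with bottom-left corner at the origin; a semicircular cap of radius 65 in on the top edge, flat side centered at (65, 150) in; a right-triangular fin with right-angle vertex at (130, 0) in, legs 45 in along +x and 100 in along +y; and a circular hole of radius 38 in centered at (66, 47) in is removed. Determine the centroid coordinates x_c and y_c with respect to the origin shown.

x_c = 72.36 in, y_c = 104.94 in

Part | A | x̄ᵢ | ȳᵢ | A·x̄ᵢ | A·ȳᵢ
rectangular body | 19500.00 | 65.00 | 75.00 | 1267500.00 | 1462500.00
semicircular top | 6636.61 | 65.00 | 177.59 | 431379.94 | 1178575.51
triangular fin | 2250.00 | 145.00 | 33.33 | 326250.00 | 75000.00
hole | -4536.46 | 66.00 | 47.00 | -299406.35 | -213213.61
Σ | 23850.15 |  |  | 1725723.59 | 2502861.90
x_c = 1725723.59 / 23850.15 = 72.36 in
y_c = 2502861.90 / 23850.15 = 104.94 in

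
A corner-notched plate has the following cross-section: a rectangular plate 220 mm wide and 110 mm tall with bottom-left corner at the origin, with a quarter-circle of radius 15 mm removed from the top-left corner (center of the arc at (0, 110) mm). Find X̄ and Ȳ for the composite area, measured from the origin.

X̄ = 110.76 mm, Ȳ = 54.64 mm

Part | A | x̄ᵢ | ȳᵢ | A·x̄ᵢ | A·ȳᵢ
plate | 24200.00 | 110.00 | 55.00 | 2662000.00 | 1331000.00
removed quarter-circle | -176.71 | 6.37 | 103.63 | -1125.00 | -18313.60
Σ | 24023.29 |  |  | 2660875.00 | 1312686.40
X̄ = 2660875.00 / 24023.29 = 110.76 mm
Ȳ = 1312686.40 / 24023.29 = 54.64 mm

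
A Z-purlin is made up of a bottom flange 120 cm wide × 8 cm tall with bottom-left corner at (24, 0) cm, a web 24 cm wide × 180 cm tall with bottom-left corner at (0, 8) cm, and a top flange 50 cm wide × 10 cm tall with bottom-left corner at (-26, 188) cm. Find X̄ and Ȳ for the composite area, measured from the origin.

X̄ = 22.83 cm, Ȳ = 90.61 cm

bottom flange: A = 120 × 8 = 960.00, centroid at (84.00, 4.00).
web: A = 24 × 180 = 4320.00, centroid at (12.00, 98.00).
top flange: A = 50 × 10 = 500.00, centroid at (-1.00, 193.00).
ΣA = 5780.00 cm²
ΣAX̄ = (960.00)(84.00) + (4320.00)(12.00) + (500.00)(-1.00) = 131980.00 cm³
ΣAȲ = (960.00)(4.00) + (4320.00)(98.00) + (500.00)(193.00) = 523700.00 cm³
X̄ = 131980.00 / 5780.00 = 22.83 cm
Ȳ = 523700.00 / 5780.00 = 90.61 cm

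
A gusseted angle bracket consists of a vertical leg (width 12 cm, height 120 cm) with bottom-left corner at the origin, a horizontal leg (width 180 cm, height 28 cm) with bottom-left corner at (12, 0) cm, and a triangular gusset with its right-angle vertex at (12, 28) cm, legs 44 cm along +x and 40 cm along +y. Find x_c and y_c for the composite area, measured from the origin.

vertical leg: A = 12 × 120 = 1440.00, centroid at (6.00, 60.00).
horizontal leg: A = 180 × 28 = 5040.00, centroid at (102.00, 14.00).
gusset: A = ½·44·40 = 880.00, centroid at (26.67, 41.33).
ΣA = 7360.00 cm²
ΣAx_c = (1440.00)(6.00) + (5040.00)(102.00) + (880.00)(26.67) = 546186.67 cm³
ΣAy_c = (1440.00)(60.00) + (5040.00)(14.00) + (880.00)(41.33) = 193333.33 cm³
x_c = 546186.67 / 7360.00 = 74.21 cm
y_c = 193333.33 / 7360.00 = 26.27 cm

x_c = 74.21 cm, y_c = 26.27 cm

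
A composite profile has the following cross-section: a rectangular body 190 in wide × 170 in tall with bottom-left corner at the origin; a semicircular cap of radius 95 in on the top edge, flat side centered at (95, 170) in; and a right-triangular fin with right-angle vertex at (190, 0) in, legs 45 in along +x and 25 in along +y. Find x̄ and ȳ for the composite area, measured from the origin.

x̄ = 96.32 in, ȳ = 121.85 in

rectangular body: A = 190 × 170 = 32300.00, centroid at (95.00, 85.00).
semicircular top: A = ½π·95² = 14176.44, centroid at (95.00, 210.32).
triangular fin: A = ½·45·25 = 562.50, centroid at (205.00, 8.33).
ΣA = 47038.94 in², ΣAx̄ = 4530574.00 in³, ΣAȳ = 5731765.10 in³.
x̄ = 4530574.00/47038.94 = 96.32 in; ȳ = 5731765.10/47038.94 = 121.85 in.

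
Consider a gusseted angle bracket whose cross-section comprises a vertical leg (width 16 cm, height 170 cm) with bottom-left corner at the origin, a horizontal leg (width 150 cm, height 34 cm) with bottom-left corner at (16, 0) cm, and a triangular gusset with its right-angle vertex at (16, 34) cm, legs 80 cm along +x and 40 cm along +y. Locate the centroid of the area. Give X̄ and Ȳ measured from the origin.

Part | A | x̄ᵢ | ȳᵢ | A·x̄ᵢ | A·ȳᵢ
vertical leg | 2720.00 | 8.00 | 85.00 | 21760.00 | 231200.00
horizontal leg | 5100.00 | 91.00 | 17.00 | 464100.00 | 86700.00
gusset | 1600.00 | 42.67 | 47.33 | 68266.67 | 75733.33
Σ | 9420.00 |  |  | 554126.67 | 393633.33
X̄ = 554126.67 / 9420.00 = 58.82 cm
Ȳ = 393633.33 / 9420.00 = 41.79 cm

X̄ = 58.82 cm, Ȳ = 41.79 cm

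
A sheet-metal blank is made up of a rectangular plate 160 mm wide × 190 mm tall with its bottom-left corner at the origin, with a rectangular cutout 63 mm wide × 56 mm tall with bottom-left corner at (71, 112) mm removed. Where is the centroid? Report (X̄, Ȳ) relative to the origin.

Part | A | x̄ᵢ | ȳᵢ | A·x̄ᵢ | A·ȳᵢ
plate | 30400.00 | 80.00 | 95.00 | 2432000.00 | 2888000.00
hole | -3528.00 | 102.50 | 140.00 | -361620.00 | -493920.00
Σ | 26872.00 |  |  | 2070380.00 | 2394080.00
X̄ = 2070380.00 / 26872.00 = 77.05 mm
Ȳ = 2394080.00 / 26872.00 = 89.09 mm

X̄ = 77.05 mm, Ȳ = 89.09 mm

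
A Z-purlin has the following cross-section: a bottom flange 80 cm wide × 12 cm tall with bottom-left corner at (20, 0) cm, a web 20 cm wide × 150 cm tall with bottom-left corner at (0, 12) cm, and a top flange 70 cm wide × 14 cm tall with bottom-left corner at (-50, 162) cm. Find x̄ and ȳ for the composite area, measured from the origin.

x̄ = 14.76 cm, ȳ = 87.53 cm

bottom flange: A = 80 × 12 = 960.00, centroid at (60.00, 6.00).
web: A = 20 × 150 = 3000.00, centroid at (10.00, 87.00).
top flange: A = 70 × 14 = 980.00, centroid at (-15.00, 169.00).
ΣA = 4940.00 cm²
ΣAx̄ = (960.00)(60.00) + (3000.00)(10.00) + (980.00)(-15.00) = 72900.00 cm³
ΣAȳ = (960.00)(6.00) + (3000.00)(87.00) + (980.00)(169.00) = 432380.00 cm³
x̄ = 72900.00 / 4940.00 = 14.76 cm
ȳ = 432380.00 / 4940.00 = 87.53 cm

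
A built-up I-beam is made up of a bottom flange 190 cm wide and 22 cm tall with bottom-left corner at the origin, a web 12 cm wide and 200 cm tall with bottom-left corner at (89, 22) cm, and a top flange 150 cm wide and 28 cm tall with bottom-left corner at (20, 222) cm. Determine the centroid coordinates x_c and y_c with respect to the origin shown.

bottom flange: A = 190 × 22 = 4180.00, centroid at (95.00, 11.00).
web: A = 12 × 200 = 2400.00, centroid at (95.00, 122.00).
top flange: A = 150 × 28 = 4200.00, centroid at (95.00, 236.00).
ΣA = 10780.00 cm²
ΣAx_c = (4180.00)(95.00) + (2400.00)(95.00) + (4200.00)(95.00) = 1024100.00 cm³
ΣAy_c = (4180.00)(11.00) + (2400.00)(122.00) + (4200.00)(236.00) = 1329980.00 cm³
x_c = 1024100.00 / 10780.00 = 95.00 cm
y_c = 1329980.00 / 10780.00 = 123.37 cm

x_c = 95.00 cm, y_c = 123.37 cm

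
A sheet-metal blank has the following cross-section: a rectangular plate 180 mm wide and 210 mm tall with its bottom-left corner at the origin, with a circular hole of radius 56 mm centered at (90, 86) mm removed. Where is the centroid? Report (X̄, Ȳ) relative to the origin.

X̄ = 90.00 mm, Ȳ = 111.70 mm

plate: A = 180 × 210 = 37800.00, centroid at (90.00, 105.00).
hole: A = −π·56² = -9852.03, centroid at (90.00, 86.00).
ΣA = 27947.97 mm², ΣAX̄ = 2515316.89 mm³, ΣAȲ = 3121725.03 mm³.
X̄ = 2515316.89/27947.97 = 90.00 mm; Ȳ = 3121725.03/27947.97 = 111.70 mm.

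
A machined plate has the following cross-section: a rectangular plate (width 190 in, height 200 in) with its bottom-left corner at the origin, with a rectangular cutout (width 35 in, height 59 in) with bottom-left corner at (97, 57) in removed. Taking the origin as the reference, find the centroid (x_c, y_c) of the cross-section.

plate: A = 190 × 200 = 38000.00, centroid at (95.00, 100.00).
hole: A = −(35 × 59) = -2065.00, centroid at (114.50, 86.50).
ΣA = 35935.00 in², ΣAx_c = 3373557.50 in³, ΣAy_c = 3621377.50 in³.
x_c = 3373557.50/35935.00 = 93.88 in; y_c = 3621377.50/35935.00 = 100.78 in.

x_c = 93.88 in, y_c = 100.78 in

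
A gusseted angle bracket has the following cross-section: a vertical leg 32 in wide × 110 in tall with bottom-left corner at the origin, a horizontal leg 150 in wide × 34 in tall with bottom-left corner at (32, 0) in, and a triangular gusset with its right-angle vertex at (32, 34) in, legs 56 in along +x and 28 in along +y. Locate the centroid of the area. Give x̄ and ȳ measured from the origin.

x̄ = 68.24 in, ȳ = 33.42 in

vertical leg: A = 32 × 110 = 3520.00, centroid at (16.00, 55.00).
horizontal leg: A = 150 × 34 = 5100.00, centroid at (107.00, 17.00).
gusset: A = ½·56·28 = 784.00, centroid at (50.67, 43.33).
ΣA = 9404.00 in²
ΣAx̄ = (3520.00)(16.00) + (5100.00)(107.00) + (784.00)(50.67) = 641742.67 in³
ΣAȳ = (3520.00)(55.00) + (5100.00)(17.00) + (784.00)(43.33) = 314273.33 in³
x̄ = 641742.67 / 9404.00 = 68.24 in
ȳ = 314273.33 / 9404.00 = 33.42 in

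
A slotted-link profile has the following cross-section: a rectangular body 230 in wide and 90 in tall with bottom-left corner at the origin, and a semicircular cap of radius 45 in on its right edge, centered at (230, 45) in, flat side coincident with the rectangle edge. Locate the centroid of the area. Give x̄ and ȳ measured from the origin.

x̄ = 132.86 in, ȳ = 45.00 in

rectangular body: A = 230 × 90 = 20700.00, centroid at (115.00, 45.00).
semicircular end: A = ½π·45² = 3180.86, centroid at (249.10, 45.00).
ΣA = 23880.86 in²
ΣAx̄ = (20700.00)(115.00) + (3180.86)(249.10) = 3172848.39 in³
ΣAȳ = (20700.00)(45.00) + (3180.86)(45.00) = 1074638.82 in³
x̄ = 3172848.39 / 23880.86 = 132.86 in
ȳ = 1074638.82 / 23880.86 = 45.00 in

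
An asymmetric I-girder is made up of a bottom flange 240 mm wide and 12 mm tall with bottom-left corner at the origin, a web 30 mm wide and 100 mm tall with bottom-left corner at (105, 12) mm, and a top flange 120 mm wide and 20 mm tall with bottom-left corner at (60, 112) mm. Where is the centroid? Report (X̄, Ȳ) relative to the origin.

Part | A | x̄ᵢ | ȳᵢ | A·x̄ᵢ | A·ȳᵢ
bottom flange | 2880.00 | 120.00 | 6.00 | 345600.00 | 17280.00
web | 3000.00 | 120.00 | 62.00 | 360000.00 | 186000.00
top flange | 2400.00 | 120.00 | 122.00 | 288000.00 | 292800.00
Σ | 8280.00 |  |  | 993600.00 | 496080.00
X̄ = 993600.00 / 8280.00 = 120.00 mm
Ȳ = 496080.00 / 8280.00 = 59.91 mm

X̄ = 120.00 mm, Ȳ = 59.91 mm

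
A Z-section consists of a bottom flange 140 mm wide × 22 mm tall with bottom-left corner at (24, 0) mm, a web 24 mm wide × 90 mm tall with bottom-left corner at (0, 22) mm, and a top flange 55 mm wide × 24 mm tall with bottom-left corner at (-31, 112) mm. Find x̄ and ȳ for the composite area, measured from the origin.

bottom flange: A = 140 × 22 = 3080.00, centroid at (94.00, 11.00).
web: A = 24 × 90 = 2160.00, centroid at (12.00, 67.00).
top flange: A = 55 × 24 = 1320.00, centroid at (-3.50, 124.00).
ΣA = 6560.00 mm², ΣAx̄ = 310820.00 mm³, ΣAȳ = 342280.00 mm³.
x̄ = 310820.00/6560.00 = 47.38 mm; ȳ = 342280.00/6560.00 = 52.18 mm.

x̄ = 47.38 mm, ȳ = 52.18 mm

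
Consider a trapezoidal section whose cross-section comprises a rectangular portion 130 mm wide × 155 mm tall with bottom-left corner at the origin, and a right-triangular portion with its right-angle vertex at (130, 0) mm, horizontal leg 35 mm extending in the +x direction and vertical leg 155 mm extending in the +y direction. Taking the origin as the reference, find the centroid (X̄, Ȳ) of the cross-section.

rectangular portion: A = 130 × 155 = 20150.00, centroid at (65.00, 77.50).
triangular portion: A = ½·35·155 = 2712.50, centroid at (141.67, 51.67).
ΣA = 22862.50 mm²
ΣAX̄ = (20150.00)(65.00) + (2712.50)(141.67) = 1694020.83 mm³
ΣAȲ = (20150.00)(77.50) + (2712.50)(51.67) = 1701770.83 mm³
X̄ = 1694020.83 / 22862.50 = 74.10 mm
Ȳ = 1701770.83 / 22862.50 = 74.44 mm

X̄ = 74.10 mm, Ȳ = 74.44 mm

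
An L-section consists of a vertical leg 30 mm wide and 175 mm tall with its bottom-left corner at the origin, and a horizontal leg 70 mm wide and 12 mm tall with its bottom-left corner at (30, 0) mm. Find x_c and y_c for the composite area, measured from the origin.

x_c = 21.90 mm, y_c = 76.26 mm

vertical leg: A = 30 × 175 = 5250.00, centroid at (15.00, 87.50).
horizontal leg: A = 70 × 12 = 840.00, centroid at (65.00, 6.00).
ΣA = 6090.00 mm²
ΣAx_c = (5250.00)(15.00) + (840.00)(65.00) = 133350.00 mm³
ΣAy_c = (5250.00)(87.50) + (840.00)(6.00) = 464415.00 mm³
x_c = 133350.00 / 6090.00 = 21.90 mm
y_c = 464415.00 / 6090.00 = 76.26 mm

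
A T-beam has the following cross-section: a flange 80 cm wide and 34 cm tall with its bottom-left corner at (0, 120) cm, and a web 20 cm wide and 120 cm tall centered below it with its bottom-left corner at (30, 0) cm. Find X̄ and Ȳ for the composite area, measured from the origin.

X̄ = 40.00 cm, Ȳ = 100.91 cm

Part | A | x̄ᵢ | ȳᵢ | A·x̄ᵢ | A·ȳᵢ
web | 2400.00 | 40.00 | 60.00 | 96000.00 | 144000.00
flange | 2720.00 | 40.00 | 137.00 | 108800.00 | 372640.00
Σ | 5120.00 |  |  | 204800.00 | 516640.00
X̄ = 204800.00 / 5120.00 = 40.00 cm
Ȳ = 516640.00 / 5120.00 = 100.91 cm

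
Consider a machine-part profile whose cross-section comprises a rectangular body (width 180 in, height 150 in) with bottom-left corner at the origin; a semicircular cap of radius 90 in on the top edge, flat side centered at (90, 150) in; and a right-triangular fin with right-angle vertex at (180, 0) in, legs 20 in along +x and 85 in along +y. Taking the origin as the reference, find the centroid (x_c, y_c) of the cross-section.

rectangular body: A = 180 × 150 = 27000.00, centroid at (90.00, 75.00).
semicircular top: A = ½π·90² = 12723.45, centroid at (90.00, 188.20).
triangular fin: A = ½·20·85 = 850.00, centroid at (186.67, 28.33).
ΣA = 40573.45 in²
ΣAx_c = (27000.00)(90.00) + (12723.45)(90.00) + (850.00)(186.67) = 3733777.19 in³
ΣAy_c = (27000.00)(75.00) + (12723.45)(188.20) + (850.00)(28.33) = 4443600.87 in³
x_c = 3733777.19 / 40573.45 = 92.03 in
y_c = 4443600.87 / 40573.45 = 109.52 in

x_c = 92.03 in, y_c = 109.52 in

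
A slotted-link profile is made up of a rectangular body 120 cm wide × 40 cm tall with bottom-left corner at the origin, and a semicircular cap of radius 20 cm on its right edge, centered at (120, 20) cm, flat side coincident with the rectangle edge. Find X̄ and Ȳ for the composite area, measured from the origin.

X̄ = 67.93 cm, Ȳ = 20.00 cm

rectangular body: A = 120 × 40 = 4800.00, centroid at (60.00, 20.00).
semicircular end: A = ½π·20² = 628.32, centroid at (128.49, 20.00).
ΣA = 5428.32 cm²
ΣAX̄ = (4800.00)(60.00) + (628.32)(128.49) = 368731.56 cm³
ΣAȲ = (4800.00)(20.00) + (628.32)(20.00) = 108566.37 cm³
X̄ = 368731.56 / 5428.32 = 67.93 cm
Ȳ = 108566.37 / 5428.32 = 20.00 cm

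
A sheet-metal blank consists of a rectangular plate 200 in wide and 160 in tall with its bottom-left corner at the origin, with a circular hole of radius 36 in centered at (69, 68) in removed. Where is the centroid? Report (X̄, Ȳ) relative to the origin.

plate: A = 200 × 160 = 32000.00, centroid at (100.00, 80.00).
hole: A = −π·36² = -4071.50, centroid at (69.00, 68.00).
ΣA = 27928.50 in²
ΣAX̄ = (32000.00)(100.00) + (-4071.50)(69.00) = 2919066.22 in³
ΣAȲ = (32000.00)(80.00) + (-4071.50)(68.00) = 2283137.72 in³
X̄ = 2919066.22 / 27928.50 = 104.52 in
Ȳ = 2283137.72 / 27928.50 = 81.75 in

X̄ = 104.52 in, Ȳ = 81.75 in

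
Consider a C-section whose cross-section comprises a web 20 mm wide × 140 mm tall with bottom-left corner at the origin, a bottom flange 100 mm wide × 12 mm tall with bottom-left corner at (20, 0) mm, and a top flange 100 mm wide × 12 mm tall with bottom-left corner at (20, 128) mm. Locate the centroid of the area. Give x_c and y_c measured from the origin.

Part | A | x̄ᵢ | ȳᵢ | A·x̄ᵢ | A·ȳᵢ
web | 2800.00 | 10.00 | 70.00 | 28000.00 | 196000.00
bottom flange | 1200.00 | 70.00 | 6.00 | 84000.00 | 7200.00
top flange | 1200.00 | 70.00 | 134.00 | 84000.00 | 160800.00
Σ | 5200.00 |  |  | 196000.00 | 364000.00
x_c = 196000.00 / 5200.00 = 37.69 mm
y_c = 364000.00 / 5200.00 = 70.00 mm

x_c = 37.69 mm, y_c = 70.00 mm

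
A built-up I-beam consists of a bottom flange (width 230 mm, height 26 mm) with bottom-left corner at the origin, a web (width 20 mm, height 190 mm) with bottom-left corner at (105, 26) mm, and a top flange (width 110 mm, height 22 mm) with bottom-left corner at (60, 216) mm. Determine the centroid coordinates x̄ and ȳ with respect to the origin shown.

x̄ = 115.00 mm, ȳ = 89.09 mm

Part | A | x̄ᵢ | ȳᵢ | A·x̄ᵢ | A·ȳᵢ
bottom flange | 5980.00 | 115.00 | 13.00 | 687700.00 | 77740.00
web | 3800.00 | 115.00 | 121.00 | 437000.00 | 459800.00
top flange | 2420.00 | 115.00 | 227.00 | 278300.00 | 549340.00
Σ | 12200.00 |  |  | 1403000.00 | 1086880.00
x̄ = 1403000.00 / 12200.00 = 115.00 mm
ȳ = 1086880.00 / 12200.00 = 89.09 mm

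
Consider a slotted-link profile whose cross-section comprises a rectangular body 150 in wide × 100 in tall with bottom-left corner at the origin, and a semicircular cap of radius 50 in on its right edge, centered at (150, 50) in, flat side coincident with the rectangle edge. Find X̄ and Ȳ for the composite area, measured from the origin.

X̄ = 94.96 in, Ȳ = 50.00 in

Part | A | x̄ᵢ | ȳᵢ | A·x̄ᵢ | A·ȳᵢ
rectangular body | 15000.00 | 75.00 | 50.00 | 1125000.00 | 750000.00
semicircular end | 3926.99 | 171.22 | 50.00 | 672381.96 | 196349.54
Σ | 18926.99 |  |  | 1797381.96 | 946349.54
X̄ = 1797381.96 / 18926.99 = 94.96 in
Ȳ = 946349.54 / 18926.99 = 50.00 in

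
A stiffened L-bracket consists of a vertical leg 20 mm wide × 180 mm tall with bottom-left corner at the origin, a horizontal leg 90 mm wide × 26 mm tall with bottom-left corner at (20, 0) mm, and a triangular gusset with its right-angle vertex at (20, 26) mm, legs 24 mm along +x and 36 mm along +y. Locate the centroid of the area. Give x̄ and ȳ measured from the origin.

Part | A | x̄ᵢ | ȳᵢ | A·x̄ᵢ | A·ȳᵢ
vertical leg | 3600.00 | 10.00 | 90.00 | 36000.00 | 324000.00
horizontal leg | 2340.00 | 65.00 | 13.00 | 152100.00 | 30420.00
gusset | 432.00 | 28.00 | 38.00 | 12096.00 | 16416.00
Σ | 6372.00 |  |  | 200196.00 | 370836.00
x̄ = 200196.00 / 6372.00 = 31.42 mm
ȳ = 370836.00 / 6372.00 = 58.20 mm

x̄ = 31.42 mm, ȳ = 58.20 mm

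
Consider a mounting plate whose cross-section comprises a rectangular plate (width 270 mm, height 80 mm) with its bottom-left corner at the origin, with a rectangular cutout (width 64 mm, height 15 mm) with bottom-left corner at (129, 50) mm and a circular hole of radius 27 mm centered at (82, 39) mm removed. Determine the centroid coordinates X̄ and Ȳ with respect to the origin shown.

plate: A = 270 × 80 = 21600.00, centroid at (135.00, 40.00).
hole 1: A = −(64 × 15) = -960.00, centroid at (161.00, 57.50).
hole 2: A = −π·27² = -2290.22, centroid at (82.00, 39.00).
ΣA = 18349.78 mm², ΣAX̄ = 2573641.87 mm³, ΣAȲ = 719481.38 mm³.
X̄ = 2573641.87/18349.78 = 140.25 mm; Ȳ = 719481.38/18349.78 = 39.21 mm.

X̄ = 140.25 mm, Ȳ = 39.21 mm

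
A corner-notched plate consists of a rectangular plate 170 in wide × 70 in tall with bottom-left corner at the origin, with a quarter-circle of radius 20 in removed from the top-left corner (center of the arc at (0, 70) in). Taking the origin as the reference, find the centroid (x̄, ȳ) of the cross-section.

x̄ = 87.07 in, ȳ = 34.28 in

plate: A = 170 × 70 = 11900.00, centroid at (85.00, 35.00).
removed quarter-circle: A = −¼π·20² = -314.16, centroid at (8.49, 61.51).
ΣA = 11585.84 in²
ΣAx̄ = (11900.00)(85.00) + (-314.16)(8.49) = 1008833.33 in³
ΣAȳ = (11900.00)(35.00) + (-314.16)(61.51) = 397175.52 in³
x̄ = 1008833.33 / 11585.84 = 87.07 in
ȳ = 397175.52 / 11585.84 = 34.28 in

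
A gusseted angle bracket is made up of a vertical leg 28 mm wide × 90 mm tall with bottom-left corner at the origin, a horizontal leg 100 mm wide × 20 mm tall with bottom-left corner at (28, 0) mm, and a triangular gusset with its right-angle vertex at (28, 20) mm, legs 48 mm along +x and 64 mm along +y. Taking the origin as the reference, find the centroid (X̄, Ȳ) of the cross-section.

X̄ = 42.75 mm, Ȳ = 32.51 mm

Part | A | x̄ᵢ | ȳᵢ | A·x̄ᵢ | A·ȳᵢ
vertical leg | 2520.00 | 14.00 | 45.00 | 35280.00 | 113400.00
horizontal leg | 2000.00 | 78.00 | 10.00 | 156000.00 | 20000.00
gusset | 1536.00 | 44.00 | 41.33 | 67584.00 | 63488.00
Σ | 6056.00 |  |  | 258864.00 | 196888.00
X̄ = 258864.00 / 6056.00 = 42.75 mm
Ȳ = 196888.00 / 6056.00 = 32.51 mm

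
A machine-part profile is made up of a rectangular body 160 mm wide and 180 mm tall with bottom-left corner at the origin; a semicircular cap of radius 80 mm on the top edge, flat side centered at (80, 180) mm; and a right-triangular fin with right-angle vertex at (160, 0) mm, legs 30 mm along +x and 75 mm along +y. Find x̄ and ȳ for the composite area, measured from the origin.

x̄ = 82.53 mm, ȳ = 119.34 mm

rectangular body: A = 160 × 180 = 28800.00, centroid at (80.00, 90.00).
semicircular top: A = ½π·80² = 10053.10, centroid at (80.00, 213.95).
triangular fin: A = ½·30·75 = 1125.00, centroid at (170.00, 25.00).
ΣA = 39978.10 mm², ΣAx̄ = 3299497.72 mm³, ΣAȳ = 4771015.70 mm³.
x̄ = 3299497.72/39978.10 = 82.53 mm; ȳ = 4771015.70/39978.10 = 119.34 mm.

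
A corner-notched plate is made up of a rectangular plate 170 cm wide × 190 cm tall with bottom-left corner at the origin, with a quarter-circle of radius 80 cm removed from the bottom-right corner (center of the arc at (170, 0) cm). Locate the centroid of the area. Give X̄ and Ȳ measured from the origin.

X̄ = 75.59 cm, Ȳ = 106.25 cm

Part | A | x̄ᵢ | ȳᵢ | A·x̄ᵢ | A·ȳᵢ
plate | 32300.00 | 85.00 | 95.00 | 2745500.00 | 3068500.00
removed quarter-circle | -5026.55 | 136.05 | 33.95 | -683846.54 | -170666.67
Σ | 27273.45 |  |  | 2061653.46 | 2897833.33
X̄ = 2061653.46 / 27273.45 = 75.59 cm
Ȳ = 2897833.33 / 27273.45 = 106.25 cm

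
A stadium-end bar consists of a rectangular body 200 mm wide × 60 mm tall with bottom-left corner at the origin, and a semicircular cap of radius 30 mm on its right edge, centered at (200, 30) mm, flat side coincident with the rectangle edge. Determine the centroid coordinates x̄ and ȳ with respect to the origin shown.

x̄ = 111.88 mm, ȳ = 30.00 mm

Part | A | x̄ᵢ | ȳᵢ | A·x̄ᵢ | A·ȳᵢ
rectangular body | 12000.00 | 100.00 | 30.00 | 1200000.00 | 360000.00
semicircular end | 1413.72 | 212.73 | 30.00 | 300743.34 | 42411.50
Σ | 13413.72 |  |  | 1500743.34 | 402411.50
x̄ = 1500743.34 / 13413.72 = 111.88 mm
ȳ = 402411.50 / 13413.72 = 30.00 mm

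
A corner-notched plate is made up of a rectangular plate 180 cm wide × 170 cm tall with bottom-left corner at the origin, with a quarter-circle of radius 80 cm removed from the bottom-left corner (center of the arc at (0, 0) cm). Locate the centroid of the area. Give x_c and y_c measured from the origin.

plate: A = 180 × 170 = 30600.00, centroid at (90.00, 85.00).
removed quarter-circle: A = −¼π·80² = -5026.55, centroid at (33.95, 33.95).
ΣA = 25573.45 cm², ΣAx_c = 2583333.33 cm³, ΣAy_c = 2430333.33 cm³.
x_c = 2583333.33/25573.45 = 101.02 cm; y_c = 2430333.33/25573.45 = 95.03 cm.

x_c = 101.02 cm, y_c = 95.03 cm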